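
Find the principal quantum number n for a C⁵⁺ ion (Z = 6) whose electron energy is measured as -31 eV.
n = 4

The exact energy levels follow E_n = -13.6057 Z² / n² eV with Z = 6.

The measured value (-31 eV) is reported to only 2 significant figures, so we must test candidate n values and see which one matches to that precision.

Candidate energies:
  n = 2:  E = -13.6057 × 6² / 2² = -122.45130 eV
  n = 3:  E = -13.6057 × 6² / 3² = -54.42280 eV
  n = 4:  E = -13.6057 × 6² / 4² = -30.61283 eV  ← matches
  n = 5:  E = -13.6057 × 6² / 5² = -19.59221 eV
  n = 6:  E = -13.6057 × 6² / 6² = -13.60570 eV

Checking against the measurement of -31 eV (2 sig figs), only n = 4 agrees:
E_4 = -30.61283 eV, which rounds to -31 eV ✓

Therefore n = 4.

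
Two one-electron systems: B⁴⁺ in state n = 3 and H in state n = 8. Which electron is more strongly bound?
B⁴⁺ at n = 3 (E = -37.7936 eV)

Using E_n = -13.6057 Z² / n² eV:

B⁴⁺ (Z = 5) at n = 3:
E = -13.6057 × 5² / 3² = -13.6057 × 25 / 9 = -37.7936111 eV

H (Z = 1) at n = 8:
E = -13.6057 × 1² / 8² = -13.6057 × 1 / 64 = -0.2125891 eV

Since -37.7936111 eV < -0.2125891 eV,
B⁴⁺ at n = 3 is more tightly bound (requires more energy to ionize).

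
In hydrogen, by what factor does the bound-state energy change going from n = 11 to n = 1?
121.000

Using E_n = -13.6057 Z² / n² eV with Z = 1:

E_1 = -13.6057 / 1² = -13.6057 / 1 = -13.605700000 eV
E_11 = -13.6057 / 11² = -13.6057 / 121 = -0.112443802 eV

The ratio is:
E_1/E_11 = (-13.605700000) / (-0.112443802)
E_1/E_11 = (-13.6057/1) / (-13.6057/121)
E_1/E_11 = 121/1
E_1/E_11 = 121.000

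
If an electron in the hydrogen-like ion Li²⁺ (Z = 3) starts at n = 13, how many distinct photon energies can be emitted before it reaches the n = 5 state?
36

The electron can occupy levels n = 5, 6, ..., 13 during de-excitation — that is m = 13 - 5 + 1 = 9 distinct levels.

The number of distinct spectral lines equals the number of ways to choose 2 of these m levels (each pair gives one possible emission transition):

Number of lines = m(m-1)/2 = 9×8/2 = 36

These correspond to all possible transitions between the 9 levels:
13 → 12, 13 → 11, 13 → 10, 13 → 9, 13 → 8, 13 → 7, 13 → 6, 13 → 5...

Each transition produces a photon with a unique energy (and thus wavelength). This count does not depend on Z.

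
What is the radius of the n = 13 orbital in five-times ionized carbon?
1.4905 nm (or 14.9052 Å)

The Bohr radius formula is:
r_n = n² a₀ / Z

where a₀ = 0.0529177 nm is the Bohr radius.

For C⁵⁺ (Z = 6) at n = 13:
r_13 = 13² × 0.0529177 nm / 6
r_13 = 169 × 0.0529177 nm / 6
r_13 = 8.94309 nm / 6
r_13 = 1.4905 nm

The electron orbits at approximately 1.4905 nm from the nucleus.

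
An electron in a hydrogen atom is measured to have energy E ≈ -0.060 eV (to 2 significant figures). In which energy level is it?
n = 15

The exact energy levels follow E_n = -13.6057 eV / n².

The measured value (-0.060 eV) is reported to only 2 significant figures, so we must test candidate n values and see which one matches to that precision.

Candidate energies:
  n = 13:  E = -13.6057/13² = -0.08051 eV
  n = 14:  E = -13.6057/14² = -0.06942 eV
  n = 15:  E = -13.6057/15² = -0.06047 eV  ← matches
  n = 16:  E = -13.6057/16² = -0.05315 eV
  n = 17:  E = -13.6057/17² = -0.04708 eV

Checking against the measurement of -0.060 eV (2 sig figs), only n = 15 agrees:
E_15 = -0.06047 eV, which rounds to -0.060 eV ✓

Therefore n = 15.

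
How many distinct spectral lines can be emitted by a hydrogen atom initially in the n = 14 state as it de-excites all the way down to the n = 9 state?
15

The electron can occupy levels n = 9, 10, ..., 14 during de-excitation — that is m = 14 - 9 + 1 = 6 distinct levels.

The number of distinct spectral lines equals the number of ways to choose 2 of these m levels (each pair gives one possible emission transition):

Number of lines = m(m-1)/2 = 6×5/2 = 15

These correspond to all possible transitions between the 6 levels:
14 → 13, 14 → 12, 14 → 11, 14 → 10, 14 → 9, 13 → 12, 13 → 11, 13 → 10...

Each transition produces a photon with a unique energy (and thus wavelength). This count does not depend on Z.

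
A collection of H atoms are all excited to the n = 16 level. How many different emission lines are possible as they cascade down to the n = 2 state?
105

The electron can occupy levels n = 2, 3, ..., 16 during de-excitation — that is m = 16 - 2 + 1 = 15 distinct levels.

The number of distinct spectral lines equals the number of ways to choose 2 of these m levels (each pair gives one possible emission transition):

Number of lines = m(m-1)/2 = 15×14/2 = 105

These correspond to all possible transitions between the 15 levels:
16 → 15, 16 → 14, 16 → 13, 16 → 12, 16 → 11, 16 → 10, 16 → 9, 16 → 8...

Each transition produces a photon with a unique energy (and thus wavelength). This count does not depend on Z.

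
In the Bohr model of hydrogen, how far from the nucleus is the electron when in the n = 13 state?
8.9431 nm (or 89.4309 Å)

The Bohr radius formula is:
r_n = n² a₀ / Z

where a₀ = 0.0529177 nm is the Bohr radius.

For H (Z = 1) at n = 13:
r_13 = 13² × 0.0529177 nm / 1
r_13 = 169 × 0.0529177 nm / 1
r_13 = 8.94309 nm / 1
r_13 = 8.9431 nm

The electron orbits at approximately 8.9431 nm from the nucleus.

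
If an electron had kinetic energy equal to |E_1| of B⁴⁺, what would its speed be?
1.094e+07 m/s (or 3.6487% of c)

The binding energy at n = 1 for B⁴⁺ is:
E_1 = -13.6057 × 5²/1² = -340.142500 eV
|E_1| = 340.142500 eV

Convert to Joules:
KE = 340.142500 eV × (1.602177 × 10⁻¹⁹ J/eV) = 5.44968e-17 J

Using KE = ½mv²:
v = √(2·KE/m_e)
v = √(2 × 5.44968e-17 J / 9.10938 × 10⁻³¹ kg)
v = 1.094e+07 m/s

This is approximately 3.6487% the speed of light.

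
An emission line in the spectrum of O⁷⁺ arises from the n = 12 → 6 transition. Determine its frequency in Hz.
4.386e+15 Hz

First, find the transition energy:
E_12 = -13.6057 × 8² / 12² = -6.04697778 eV
E_6 = -13.6057 × 8² / 6² = -24.18791111 eV
|ΔE| = |E_6 - E_12| = 18.14093333 eV

Convert to Joules: E = 18.14093333 eV × (1.602177 × 10⁻¹⁹ J/eV) = 2.90650e-18 J

Using E = hf:
f = E/h = 2.90650e-18 J / (6.62607 × 10⁻³⁴ J·s)
f = 4.386e+15 Hz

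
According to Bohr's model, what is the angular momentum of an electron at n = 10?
1.0546e-33 J·s (or 10ℏ)

In the Bohr model, angular momentum is quantized:
L = nℏ

where ℏ = h/(2π) = 1.054572e-34 J·s

For n = 10:
L = 10 × 1.054572e-34 J·s
L = 1.0546e-33 J·s

This can also be written as L = 10ℏ.
The angular momentum is an integer multiple of the reduced Planck constant.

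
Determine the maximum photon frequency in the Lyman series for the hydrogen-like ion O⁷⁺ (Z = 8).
2.106e+17 Hz

The series limit corresponds to the transition from n = ∞ to n = 1.
This is the highest energy (shortest wavelength) transition in the Lyman series.

E_∞ = 0 eV
E_1 = -13.6057 × 8² / 1² = -870.7648000 eV

Energy at series limit:
ΔE = E_∞ - E_1 = 0 - (-870.7648000) = 870.7648000 eV
E = 870.7648000 eV × (1.602177 × 10⁻¹⁹ J/eV) = 1.39512e-16 J
f = E/h = 1.39512e-16 J / (6.62607 × 10⁻³⁴ J·s) = 2.106e+17 Hz

This energy equals the ionization energy from the n = 1 state of O⁷⁺.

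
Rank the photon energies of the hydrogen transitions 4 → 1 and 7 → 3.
4 → 1

Calculate the energy for each transition:

Transition 4 → 1:
ΔE₁ = |E_1 - E_4| = |-13.6057/1² - (-13.6057/4²)|
ΔE₁ = |-13.605700000000 - (-0.850356250000)| = 12.755343750 eV

Transition 7 → 3:
ΔE₂ = |E_3 - E_7| = |-13.6057/3² - (-13.6057/7²)|
ΔE₂ = |-1.511744444444 - (-0.277667346939)| = 1.234077098 eV

Since 12.755343750 eV > 1.234077098 eV, the transition 4 → 1 emits the more energetic photon.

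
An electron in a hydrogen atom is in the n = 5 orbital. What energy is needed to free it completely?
0.544 eV

The ionization energy is the energy needed to remove the electron completely (n → ∞).

For hydrogen, E_n = -13.6057 eV / n².

At n = 5: E_5 = -13.6057 / 5² = -0.544228 eV
At n = ∞: E_∞ = 0 eV

Ionization energy = E_∞ - E_5 = 0 - (-0.544228) = 0.544228 eV
Ionization energy ≈ 0.544 eV

This is also called the binding energy of the electron in state n = 5.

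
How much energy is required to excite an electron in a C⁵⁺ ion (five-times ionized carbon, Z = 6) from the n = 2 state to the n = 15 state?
120.27 eV

The energy levels of a hydrogen-like atom are E_n = -13.6057 Z² eV / n².

Energy at n = 2: E_2 = -13.6057 × 6² / 2² = -122.45130 eV
Energy at n = 15: E_15 = -13.6057 × 6² / 15² = -2.17691 eV

The excitation energy is the difference:
ΔE = E_15 - E_2
ΔE = -2.17691 - (-122.45130)
ΔE = 120.27 eV

Since this is positive, energy must be absorbed (photon absorption).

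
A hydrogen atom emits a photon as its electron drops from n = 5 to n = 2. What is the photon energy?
2.857 eV

The energy levels are E_n = -13.6057 eV / n².

Energy at n = 5: E_5 = -13.6057 / 5² = -0.544228 eV
Energy at n = 2: E_2 = -13.6057 / 2² = -3.401425 eV

For emission (electron falling to lower state), the photon energy is:
E_photon = E_5 - E_2 = |-0.544228 - (-3.401425)|
E_photon = 2.857 eV

This energy is carried away by the emitted photon.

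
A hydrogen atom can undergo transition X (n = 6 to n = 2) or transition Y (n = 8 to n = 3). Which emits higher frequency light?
6 → 2

Calculate the energy for each transition:

Transition 6 → 2:
ΔE₁ = |E_2 - E_6| = |-13.6057/2² - (-13.6057/6²)|
ΔE₁ = |-3.40142500000 - (-0.37793611111)| = 3.02348889 eV

Transition 8 → 3:
ΔE₂ = |E_3 - E_8| = |-13.6057/3² - (-13.6057/8²)|
ΔE₂ = |-1.51174444444 - (-0.21258906250)| = 1.29915538 eV

Since 3.02348889 eV > 1.29915538 eV, the transition 6 → 2 emits the more energetic photon.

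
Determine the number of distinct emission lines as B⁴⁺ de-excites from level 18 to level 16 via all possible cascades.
3

The electron can occupy levels n = 16, 17, ..., 18 during de-excitation — that is m = 18 - 16 + 1 = 3 distinct levels.

The number of distinct spectral lines equals the number of ways to choose 2 of these m levels (each pair gives one possible emission transition):

Number of lines = m(m-1)/2 = 3×2/2 = 3

These correspond to all possible transitions between the 3 levels:
18 → 17, 18 → 16, 17 → 16

Each transition produces a photon with a unique energy (and thus wavelength). This count does not depend on Z.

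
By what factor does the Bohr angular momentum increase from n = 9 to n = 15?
1.6667

In the Bohr model, L_n = nℏ, so the ratio is purely the ratio of quantum numbers:

L_15/L_9 = 15ℏ / 9ℏ = 15/9 = 1.6667

The angular momentum scales linearly with n.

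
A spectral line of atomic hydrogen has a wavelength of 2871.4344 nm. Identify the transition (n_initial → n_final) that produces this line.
n = 11 → n = 5

First, find the photon energy from the wavelength (hc = 1239.84 eV·nm):
E = hc/λ = 1239.84 eV·nm / 2871.4344 nm = 0.43178420 eV

The energy levels of hydrogen satisfy E_n = -13.6057 / n² eV, so an emission n_i → n_f releases
ΔE = 13.6057 × (1/n_f² − 1/n_i²) eV.

Setting ΔE equal to the photon energy:
1/n_f² − 1/n_i² = 0.43178420 / 13.6057 = 0.031735537

Since 1/n_i² must be positive, we need 1/n_f² > 0.031735537, i.e. n_f ≤ 5. For each allowed n_f, solve n_i = (1/n_f² − 0.031735537)^(−1/2) and check whether it is a whole number:
  n_f = 1: 1/n_i² = 1.000000000 − 0.031735537 = 0.968264463 → n_i = 1.016  (not an integer) ✗
  n_f = 2: 1/n_i² = 0.250000000 − 0.031735537 = 0.218264463 → n_i = 2.140  (not an integer) ✗
  n_f = 3: 1/n_i² = 0.111111111 − 0.031735537 = 0.079375574 → n_i = 3.549  (not an integer) ✗
  n_f = 4: 1/n_i² = 0.062500000 − 0.031735537 = 0.030764463 → n_i = 5.701  (not an integer) ✗
  n_f = 5: 1/n_i² = 0.040000000 − 0.031735537 = 0.008264463 → n_i = 11.000  → integer, n_i = 11 ✓

Only n_f = 5 gives an integer upper level, n_i = 11.

The transition is from n = 11 to n = 5 (emission).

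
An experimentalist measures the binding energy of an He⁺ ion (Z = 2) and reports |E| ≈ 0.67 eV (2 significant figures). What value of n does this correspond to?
n = 9

The exact energy levels follow E_n = -13.6057 Z² / n² eV with Z = 2.

The measured value (-0.67 eV) is reported to only 2 significant figures, so we must test candidate n values and see which one matches to that precision.

Candidate energies:
  n = 7:  E = -13.6057 × 2² / 7² = -1.11067 eV
  n = 8:  E = -13.6057 × 2² / 8² = -0.85036 eV
  n = 9:  E = -13.6057 × 2² / 9² = -0.67189 eV  ← matches
  n = 10:  E = -13.6057 × 2² / 10² = -0.54423 eV
  n = 11:  E = -13.6057 × 2² / 11² = -0.44978 eV

Checking against the measurement of -0.67 eV (2 sig figs), only n = 9 agrees:
E_9 = -0.67189 eV, which rounds to -0.67 eV ✓

Therefore n = 9.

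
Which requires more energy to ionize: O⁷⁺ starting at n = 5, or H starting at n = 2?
O⁷⁺ at n = 5 (E = -34.83 eV)

Using E_n = -13.6057 Z² / n² eV:

O⁷⁺ (Z = 8) at n = 5:
E = -13.6057 × 8² / 5² = -13.6057 × 64 / 25 = -34.83059 eV

H (Z = 1) at n = 2:
E = -13.6057 × 1² / 2² = -13.6057 × 1 / 4 = -3.40143 eV

Since -34.83059 eV < -3.40143 eV,
O⁷⁺ at n = 5 is more tightly bound (requires more energy to ionize).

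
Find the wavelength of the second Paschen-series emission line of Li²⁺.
142.385 nm

The lines of a series are numbered from the longest wavelength (smallest ΔE) outward; the second line is the transition from n = n_f + 2 to n_f.
The Paschen series has all transitions ending at n_f = 3.

For Li²⁺ (Z = 3), the second line (β-line) is the jump from n = 5 to n = 3:
E_5 = -13.6057 × 3² / 5² = -4.8980520 eV
E_3 = -13.6057 × 3² / 3² = -13.6057000 eV
ΔE = E_5 - E_3 = 8.7076480 eV

λ = hc/E = 1239.84 eV·nm / 8.7076480 eV
λ = 142.385 nm

This is the β-line of the Paschen series in Li²⁺.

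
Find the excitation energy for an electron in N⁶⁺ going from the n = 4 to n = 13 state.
37.723 eV

The energy levels of a hydrogen-like atom are E_n = -13.6057 Z² eV / n².

Energy at n = 4: E_4 = -13.6057 × 7² / 4² = -41.667456 eV
Energy at n = 13: E_13 = -13.6057 × 7² / 13² = -3.944848 eV

The excitation energy is the difference:
ΔE = E_13 - E_4
ΔE = -3.944848 - (-41.667456)
ΔE = 37.723 eV

Since this is positive, energy must be absorbed (photon absorption).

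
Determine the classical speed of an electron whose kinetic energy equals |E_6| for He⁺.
7.292e+05 m/s (or 0.24% of c)

The binding energy at n = 6 for He⁺ is:
E_6 = -13.6057 × 2²/6² = -1.511744 eV
|E_6| = 1.511744 eV

Convert to Joules:
KE = 1.511744 eV × (1.602177 × 10⁻¹⁹ J/eV) = 2.42208e-19 J

Using KE = ½mv²:
v = √(2·KE/m_e)
v = √(2 × 2.42208e-19 J / 9.10938 × 10⁻³¹ kg)
v = 7.292e+05 m/s

This is approximately 0.24% the speed of light.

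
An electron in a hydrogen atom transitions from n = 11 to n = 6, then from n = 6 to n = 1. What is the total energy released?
13.49 eV

The energy levels of hydrogen are E_n = -13.6057 / n² eV.

First transition (11 → 6):
ΔE₁ = |E_6 - E_11|
ΔE₁ = |-0.37793611 - (-0.11244380)| = 0.26549 eV

Second transition (6 → 1):
ΔE₂ = |E_1 - E_6|
ΔE₂ = |-13.60570000 - (-0.37793611)| = 13.22776 eV

Total energy released:
E_total = ΔE₁ + ΔE₂ = 0.26549 + 13.22776 = 13.49 eV

Note: This equals the direct transition 11 → 1: 13.49 eV ✓
Energy is conserved regardless of the path taken.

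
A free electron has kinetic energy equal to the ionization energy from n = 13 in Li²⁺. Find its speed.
5.049e+05 m/s (or 0.168% of c)

The binding energy at n = 13 for Li²⁺ is:
E_13 = -13.6057 × 3²/13² = -0.7245639 eV
|E_13| = 0.7245639 eV

Convert to Joules:
KE = 0.7245639 eV × (1.602177 × 10⁻¹⁹ J/eV) = 1.16088e-19 J

Using KE = ½mv²:
v = √(2·KE/m_e)
v = √(2 × 1.16088e-19 J / 9.10938 × 10⁻³¹ kg)
v = 5.049e+05 m/s

This is approximately 0.168% the speed of light.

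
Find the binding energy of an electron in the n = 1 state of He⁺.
54.422800 eV

The ionization energy is the energy needed to remove the electron completely (n → ∞).

For a hydrogen-like ion with Z = 2, E_n = -13.6057 Z² / n² eV.

At n = 1: E_1 = -13.6057 × 2² / 1² = -54.422800000 eV
At n = ∞: E_∞ = 0 eV

Ionization energy = E_∞ - E_1 = 0 - (-54.422800000) = 54.422800000 eV
Ionization energy ≈ 54.422800 eV

This is also called the binding energy of the electron in state n = 1.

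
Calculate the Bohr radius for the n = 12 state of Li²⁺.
2.5401 nm (or 25.4005 Å)

The Bohr radius formula is:
r_n = n² a₀ / Z

where a₀ = 0.0529177 nm is the Bohr radius.

For Li²⁺ (Z = 3) at n = 12:
r_12 = 12² × 0.0529177 nm / 3
r_12 = 144 × 0.0529177 nm / 3
r_12 = 7.62015 nm / 3
r_12 = 2.5401 nm

The electron orbits at approximately 2.5401 nm from the nucleus.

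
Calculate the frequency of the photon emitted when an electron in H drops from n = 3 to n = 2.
4.56923e+14 Hz

First, find the transition energy:
E_3 = -13.6057 / 3² = -1.51174444 eV
E_2 = -13.6057 / 2² = -3.40142500 eV
|ΔE| = |E_2 - E_3| = 1.88968056 eV

Convert to Joules: E = 1.88968056 eV × (1.602177 × 10⁻¹⁹ J/eV) = 3.0276027e-19 J

Using E = hf:
f = E/h = 3.0276027e-19 J / (6.62607 × 10⁻³⁴ J·s)
f = 4.56923e+14 Hz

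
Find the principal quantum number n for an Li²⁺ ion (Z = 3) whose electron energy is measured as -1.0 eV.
n = 11

The exact energy levels follow E_n = -13.6057 Z² / n² eV with Z = 3.

The measured value (-1.0 eV) is reported to only 2 significant figures, so we must test candidate n values and see which one matches to that precision.

Candidate energies:
  n = 9:  E = -13.6057 × 3² / 9² = -1.511744 eV
  n = 10:  E = -13.6057 × 3² / 10² = -1.224513 eV
  n = 11:  E = -13.6057 × 3² / 11² = -1.011994 eV  ← matches
  n = 12:  E = -13.6057 × 3² / 12² = -0.850356 eV
  n = 13:  E = -13.6057 × 3² / 13² = -0.724564 eV

Checking against the measurement of -1.0 eV (2 sig figs), only n = 11 agrees:
E_11 = -1.011994 eV, which rounds to -1.0 eV ✓

Therefore n = 11.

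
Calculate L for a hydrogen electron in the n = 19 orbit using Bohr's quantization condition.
2.00e-33 J·s (or 19ℏ)

In the Bohr model, angular momentum is quantized:
L = nℏ

where ℏ = h/(2π) = 1.0546e-34 J·s

For n = 19:
L = 19 × 1.0546e-34 J·s
L = 2.00e-33 J·s

This can also be written as L = 19ℏ.
The angular momentum is an integer multiple of the reduced Planck constant.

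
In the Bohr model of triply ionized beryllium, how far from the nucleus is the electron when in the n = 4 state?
0.2117 nm (or 2.1167 Å)

The Bohr radius formula is:
r_n = n² a₀ / Z

where a₀ = 0.0529177 nm is the Bohr radius.

For Be³⁺ (Z = 4) at n = 4:
r_4 = 4² × 0.0529177 nm / 4
r_4 = 16 × 0.0529177 nm / 4
r_4 = 0.84668 nm / 4
r_4 = 0.2117 nm

The electron orbits at approximately 0.2117 nm from the nucleus.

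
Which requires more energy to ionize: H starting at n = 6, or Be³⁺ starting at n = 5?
Be³⁺ at n = 5 (E = -8.70765 eV)

Using E_n = -13.6057 Z² / n² eV:

H (Z = 1) at n = 6:
E = -13.6057 × 1² / 6² = -13.6057 × 1 / 36 = -0.37793611 eV

Be³⁺ (Z = 4) at n = 5:
E = -13.6057 × 4² / 5² = -13.6057 × 16 / 25 = -8.70764800 eV

Since -8.70764800 eV < -0.37793611 eV,
Be³⁺ at n = 5 is more tightly bound (requires more energy to ionize).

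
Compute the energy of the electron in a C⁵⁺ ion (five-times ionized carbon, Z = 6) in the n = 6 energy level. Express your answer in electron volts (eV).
-13.606 eV

The energy levels of a hydrogen-like atom are given by:
E_n = -13.6057 Z² / n² eV  (with Z = 6 for C⁵⁺)

For n = 6:
E_6 = -13.6057 × 6² / 6²
E_6 = -13.6057 × 36 / 36
E_6 = -13.606 eV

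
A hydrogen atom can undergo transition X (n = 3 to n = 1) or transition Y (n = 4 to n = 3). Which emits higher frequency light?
3 → 1

Calculate the energy for each transition:

Transition 3 → 1:
ΔE₁ = |E_1 - E_3| = |-13.6057/1² - (-13.6057/3²)|
ΔE₁ = |-13.605700000 - (-1.511744444)| = 12.093956 eV

Transition 4 → 3:
ΔE₂ = |E_3 - E_4| = |-13.6057/3² - (-13.6057/4²)|
ΔE₂ = |-1.511744444 - (-0.850356250)| = 0.661388 eV

Since 12.093956 eV > 0.661388 eV, the transition 3 → 1 emits the more energetic photon.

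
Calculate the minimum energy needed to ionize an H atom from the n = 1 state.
13.6057 eV

The ionization energy is the energy needed to remove the electron completely (n → ∞).

For hydrogen, E_n = -13.6057 eV / n².

At n = 1: E_1 = -13.6057 / 1² = -13.6057000 eV
At n = ∞: E_∞ = 0 eV

Ionization energy = E_∞ - E_1 = 0 - (-13.6057000) = 13.6057000 eV
Ionization energy ≈ 13.6057 eV

This is also called the binding energy of the electron in state n = 1.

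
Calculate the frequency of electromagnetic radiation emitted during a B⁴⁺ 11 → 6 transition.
1.60489e+15 Hz

First, find the transition energy:
E_11 = -13.6057 × 5² / 11² = -2.81109504 eV
E_6 = -13.6057 × 5² / 6² = -9.44840278 eV
|ΔE| = |E_6 - E_11| = 6.63730774 eV

Convert to Joules: E = 6.63730774 eV × (1.602177 × 10⁻¹⁹ J/eV) = 1.0634142e-18 J

Using E = hf:
f = E/h = 1.0634142e-18 J / (6.62607 × 10⁻³⁴ J·s)
f = 1.60489e+15 Hz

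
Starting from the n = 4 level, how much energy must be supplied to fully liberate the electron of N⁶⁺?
41.6675 eV

The ionization energy is the energy needed to remove the electron completely (n → ∞).

For a hydrogen-like ion with Z = 7, E_n = -13.6057 Z² / n² eV.

At n = 4: E_4 = -13.6057 × 7² / 4² = -41.6674563 eV
At n = ∞: E_∞ = 0 eV

Ionization energy = E_∞ - E_4 = 0 - (-41.6674563) = 41.6674563 eV
Ionization energy ≈ 41.6675 eV

This is also called the binding energy of the electron in state n = 4.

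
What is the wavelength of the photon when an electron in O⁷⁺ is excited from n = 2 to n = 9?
5.9913 nm

First, find the transition energy using E_n = -13.6057 Z² / n² eV:
E_2 = -13.6057 × 8² / 2² = -217.691200 eV
E_9 = -13.6057 × 8² / 9² = -10.750183 eV

Photon energy: |ΔE| = |E_9 - E_2| = 206.941017 eV

Convert to wavelength using E = hc/λ with hc = 1239.84 eV·nm:
λ = hc/E = 1239.84 eV·nm / 206.941017 eV
λ = 5.9913 nm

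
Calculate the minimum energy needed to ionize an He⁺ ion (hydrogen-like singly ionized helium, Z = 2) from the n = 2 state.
13.606 eV

The ionization energy is the energy needed to remove the electron completely (n → ∞).

For a hydrogen-like ion with Z = 2, E_n = -13.6057 Z² / n² eV.

At n = 2: E_2 = -13.6057 × 2² / 2² = -13.605700 eV
At n = ∞: E_∞ = 0 eV

Ionization energy = E_∞ - E_2 = 0 - (-13.605700) = 13.605700 eV
Ionization energy ≈ 13.606 eV

This is also called the binding energy of the electron in state n = 2.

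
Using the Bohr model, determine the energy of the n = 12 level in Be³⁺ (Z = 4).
-1.5117 eV

For hydrogen-like ions, the energy levels scale with Z²:
E_n = -13.6057 Z² / n² eV

For Be³⁺ (Z = 4) at n = 12:
E_12 = -13.6057 × 4² / 12²
E_12 = -13.6057 × 16 / 144
E_12 = -217.6912 / 144
E_12 = -1.5117 eV

The energy is 16 times more negative than hydrogen at the same n due to the stronger nuclear charge.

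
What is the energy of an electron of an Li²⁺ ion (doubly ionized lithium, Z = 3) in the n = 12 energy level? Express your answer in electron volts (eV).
-0.85036 eV

The energy levels of a hydrogen-like atom are given by:
E_n = -13.6057 Z² / n² eV  (with Z = 3 for Li²⁺)

For n = 12:
E_12 = -13.6057 × 3² / 12²
E_12 = -13.6057 × 9 / 144
E_12 = -0.85036 eV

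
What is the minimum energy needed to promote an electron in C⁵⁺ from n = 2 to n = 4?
91.83848 eV

The energy levels of a hydrogen-like atom are E_n = -13.6057 Z² eV / n².

Energy at n = 2: E_2 = -13.6057 × 6² / 2² = -122.45130000 eV
Energy at n = 4: E_4 = -13.6057 × 6² / 4² = -30.61282500 eV

The excitation energy is the difference:
ΔE = E_4 - E_2
ΔE = -30.61282500 - (-122.45130000)
ΔE = 91.83848 eV

Since this is positive, energy must be absorbed (photon absorption).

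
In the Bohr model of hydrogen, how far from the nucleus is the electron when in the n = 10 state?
5.2918 nm (or 52.9177 Å)

The Bohr radius formula is:
r_n = n² a₀ / Z

where a₀ = 0.0529177 nm is the Bohr radius.

For H (Z = 1) at n = 10:
r_10 = 10² × 0.0529177 nm / 1
r_10 = 100 × 0.0529177 nm / 1
r_10 = 5.29177 nm / 1
r_10 = 5.2918 nm

The electron orbits at approximately 5.2918 nm from the nucleus.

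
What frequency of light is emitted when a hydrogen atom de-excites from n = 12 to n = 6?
6.85384e+13 Hz

First, find the transition energy:
E_12 = -13.6057 / 12² = -0.094484028 eV
E_6 = -13.6057 / 6² = -0.377936111 eV
|ΔE| = |E_6 - E_12| = 0.283452083 eV

Convert to Joules: E = 0.283452083 eV × (1.602177 × 10⁻¹⁹ J/eV) = 4.5414041e-20 J

Using E = hf:
f = E/h = 4.5414041e-20 J / (6.62607 × 10⁻³⁴ J·s)
f = 6.85384e+13 Hz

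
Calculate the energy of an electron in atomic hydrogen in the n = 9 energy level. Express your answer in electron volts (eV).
-0.168 eV

The energy levels of a hydrogen-like atom are given by:
E_n = -13.6057 eV / n²

For n = 9:
E_9 = -13.6057 eV / 9²
E_9 = -13.6057 eV / 81
E_9 = -0.168 eV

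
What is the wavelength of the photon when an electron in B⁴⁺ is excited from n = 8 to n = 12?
419.91097 nm

First, find the transition energy using E_n = -13.6057 Z² / n² eV:
E_8 = -13.6057 × 5² / 8² = -5.314726563 eV
E_12 = -13.6057 × 5² / 12² = -2.362100694 eV

Photon energy: |ΔE| = |E_12 - E_8| = 2.952625869 eV

Convert to wavelength using E = hc/λ with hc = 1239.84 eV·nm:
λ = hc/E = 1239.84 eV·nm / 2.952625869 eV
λ = 419.91097 nm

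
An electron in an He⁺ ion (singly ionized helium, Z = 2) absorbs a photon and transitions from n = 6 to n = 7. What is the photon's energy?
0.4011 eV

The energy levels of a hydrogen-like atom are E_n = -13.6057 Z² eV / n².

Energy at n = 6: E_6 = -13.6057 × 2² / 6² = -1.5117444 eV
Energy at n = 7: E_7 = -13.6057 × 2² / 7² = -1.1106694 eV

The excitation energy is the difference:
ΔE = E_7 - E_6
ΔE = -1.1106694 - (-1.5117444)
ΔE = 0.4011 eV

Since this is positive, energy must be absorbed (photon absorption).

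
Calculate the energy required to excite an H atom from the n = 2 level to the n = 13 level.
3.3209 eV

The energy levels of a hydrogen-like atom are E_n = -13.6057 eV / n².

Energy at n = 2: E_2 = -13.6057 / 2² = -3.4014250 eV
Energy at n = 13: E_13 = -13.6057 / 13² = -0.0805071 eV

The excitation energy is the difference:
ΔE = E_13 - E_2
ΔE = -0.0805071 - (-3.4014250)
ΔE = 3.3209 eV

Since this is positive, energy must be absorbed (photon absorption).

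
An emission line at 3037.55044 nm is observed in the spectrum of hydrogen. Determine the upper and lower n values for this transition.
n = 10 → n = 5

First, find the photon energy from the wavelength (hc = 1239.84 eV·nm):
E = hc/λ = 1239.84 eV·nm / 3037.55044 nm = 0.40817100 eV

The energy levels of hydrogen satisfy E_n = -13.6057 / n² eV, so an emission n_i → n_f releases
ΔE = 13.6057 × (1/n_f² − 1/n_i²) eV.

Setting ΔE equal to the photon energy:
1/n_f² − 1/n_i² = 0.40817100 / 13.6057 = 0.030000000

Since 1/n_i² must be positive, we need 1/n_f² > 0.030000000, i.e. n_f ≤ 5. For each allowed n_f, solve n_i = (1/n_f² − 0.030000000)^(−1/2) and check whether it is a whole number:
  n_f = 1: 1/n_i² = 1.000000000 − 0.030000000 = 0.970000000 → n_i = 1.015  (not an integer) ✗
  n_f = 2: 1/n_i² = 0.250000000 − 0.030000000 = 0.220000000 → n_i = 2.132  (not an integer) ✗
  n_f = 3: 1/n_i² = 0.111111111 − 0.030000000 = 0.081111111 → n_i = 3.511  (not an integer) ✗
  n_f = 4: 1/n_i² = 0.062500000 − 0.030000000 = 0.032500000 → n_i = 5.547  (not an integer) ✗
  n_f = 5: 1/n_i² = 0.040000000 − 0.030000000 = 0.010000000 → n_i = 10.000  → integer, n_i = 10 ✓

Only n_f = 5 gives an integer upper level, n_i = 10.

The transition is from n = 10 to n = 5 (emission).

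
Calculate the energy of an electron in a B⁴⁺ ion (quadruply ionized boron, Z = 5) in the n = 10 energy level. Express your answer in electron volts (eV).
-3.40 eV

The energy levels of a hydrogen-like atom are given by:
E_n = -13.6057 Z² / n² eV  (with Z = 5 for B⁴⁺)

For n = 10:
E_10 = -13.6057 × 5² / 10²
E_10 = -13.6057 × 25 / 100
E_10 = -3.40 eV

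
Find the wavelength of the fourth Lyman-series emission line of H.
94.923451 nm

The lines of a series are numbered from the longest wavelength (smallest ΔE) outward; the fourth line is the transition from n = n_f + 4 to n_f.
The Lyman series has all transitions ending at n_f = 1.

For H, the fourth line (δ-line) is the jump from n = 5 to n = 1:
E_5 = -13.6057 / 5² = -0.54422800 eV
E_1 = -13.6057 / 1² = -13.60570000 eV
ΔE = E_5 - E_1 = 13.06147200 eV

λ = hc/E = 1239.84 eV·nm / 13.06147200 eV
λ = 94.923451 nm

This is the δ-line of the Lyman series in H.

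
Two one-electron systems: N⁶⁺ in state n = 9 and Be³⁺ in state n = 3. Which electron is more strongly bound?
Be³⁺ at n = 3 (E = -24.19 eV)

Using E_n = -13.6057 Z² / n² eV:

N⁶⁺ (Z = 7) at n = 9:
E = -13.6057 × 7² / 9² = -13.6057 × 49 / 81 = -8.23061 eV

Be³⁺ (Z = 4) at n = 3:
E = -13.6057 × 4² / 3² = -13.6057 × 16 / 9 = -24.18791 eV

Since -24.18791 eV < -8.23061 eV,
Be³⁺ at n = 3 is more tightly bound (requires more energy to ionize).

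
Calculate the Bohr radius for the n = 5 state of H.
1.3229 nm (or 13.2294 Å)

The Bohr radius formula is:
r_n = n² a₀ / Z

where a₀ = 0.0529177 nm is the Bohr radius.

For H (Z = 1) at n = 5:
r_5 = 5² × 0.0529177 nm / 1
r_5 = 25 × 0.0529177 nm / 1
r_5 = 1.32294 nm / 1
r_5 = 1.3229 nm

The electron orbits at approximately 1.3229 nm from the nucleus.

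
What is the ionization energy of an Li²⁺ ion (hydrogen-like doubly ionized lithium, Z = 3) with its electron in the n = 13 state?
0.725 eV

The ionization energy is the energy needed to remove the electron completely (n → ∞).

For a hydrogen-like ion with Z = 3, E_n = -13.6057 Z² / n² eV.

At n = 13: E_13 = -13.6057 × 3² / 13² = -0.724564 eV
At n = ∞: E_∞ = 0 eV

Ionization energy = E_∞ - E_13 = 0 - (-0.724564) = 0.724564 eV
Ionization energy ≈ 0.725 eV

This is also called the binding energy of the electron in state n = 13.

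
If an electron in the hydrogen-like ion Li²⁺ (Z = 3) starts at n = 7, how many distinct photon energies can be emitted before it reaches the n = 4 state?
6

The electron can occupy levels n = 4, 5, ..., 7 during de-excitation — that is m = 7 - 4 + 1 = 4 distinct levels.

The number of distinct spectral lines equals the number of ways to choose 2 of these m levels (each pair gives one possible emission transition):

Number of lines = m(m-1)/2 = 4×3/2 = 6

These correspond to all possible transitions between the 4 levels:
7 → 6, 7 → 5, 7 → 4, 6 → 5, 6 → 4, 5 → 4

Each transition produces a photon with a unique energy (and thus wavelength). This count does not depend on Z.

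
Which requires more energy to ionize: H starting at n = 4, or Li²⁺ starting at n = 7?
Li²⁺ at n = 7 (E = -2.49901 eV)

Using E_n = -13.6057 Z² / n² eV:

H (Z = 1) at n = 4:
E = -13.6057 × 1² / 4² = -13.6057 × 1 / 16 = -0.85035625 eV

Li²⁺ (Z = 3) at n = 7:
E = -13.6057 × 3² / 7² = -13.6057 × 9 / 49 = -2.49900612 eV

Since -2.49900612 eV < -0.85035625 eV,
Li²⁺ at n = 7 is more tightly bound (requires more energy to ionize).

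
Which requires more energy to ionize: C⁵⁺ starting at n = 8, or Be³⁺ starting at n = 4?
Be³⁺ at n = 4 (E = -13.60570 eV)

Using E_n = -13.6057 Z² / n² eV:

C⁵⁺ (Z = 6) at n = 8:
E = -13.6057 × 6² / 8² = -13.6057 × 36 / 64 = -7.65320625 eV

Be³⁺ (Z = 4) at n = 4:
E = -13.6057 × 4² / 4² = -13.6057 × 16 / 16 = -13.60570000 eV

Since -13.60570000 eV < -7.65320625 eV,
Be³⁺ at n = 4 is more tightly bound (requires more energy to ionize).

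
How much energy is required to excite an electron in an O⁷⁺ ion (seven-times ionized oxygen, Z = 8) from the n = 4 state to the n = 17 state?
51.41 eV

The energy levels of a hydrogen-like atom are E_n = -13.6057 Z² eV / n².

Energy at n = 4: E_4 = -13.6057 × 8² / 4² = -54.42280 eV
Energy at n = 17: E_17 = -13.6057 × 8² / 17² = -3.01303 eV

The excitation energy is the difference:
ΔE = E_17 - E_4
ΔE = -3.01303 - (-54.42280)
ΔE = 51.41 eV

Since this is positive, energy must be absorbed (photon absorption).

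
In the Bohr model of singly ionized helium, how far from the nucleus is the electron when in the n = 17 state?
7.64661 nm (or 76.46611 Å)

The Bohr radius formula is:
r_n = n² a₀ / Z

where a₀ = 0.05291772 nm is the Bohr radius.

For He⁺ (Z = 2) at n = 17:
r_17 = 17² × 0.05291772 nm / 2
r_17 = 289 × 0.05291772 nm / 2
r_17 = 15.293221 nm / 2
r_17 = 7.64661 nm

The electron orbits at approximately 7.64661 nm from the nucleus.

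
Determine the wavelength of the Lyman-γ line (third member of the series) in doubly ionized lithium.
10.800 nm

The lines of a series are numbered from the longest wavelength (smallest ΔE) outward; the third line is the transition from n = n_f + 3 to n_f.
The Lyman series has all transitions ending at n_f = 1.

For Li²⁺ (Z = 3), the third line (γ-line) is the jump from n = 4 to n = 1:
E_4 = -13.6057 × 3² / 4² = -7.65321 eV
E_1 = -13.6057 × 3² / 1² = -122.45130 eV
ΔE = E_4 - E_1 = 114.79809 eV

λ = hc/E = 1239.84 eV·nm / 114.79809 eV
λ = 10.800 nm

This is the γ-line of the Lyman series in Li²⁺.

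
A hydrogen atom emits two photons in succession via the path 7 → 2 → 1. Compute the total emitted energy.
13.328033 eV

The energy levels of hydrogen are E_n = -13.6057 / n² eV.

First transition (7 → 2):
ΔE₁ = |E_2 - E_7|
ΔE₁ = |-3.401425000000 - (-0.277667346939)| = 3.123757653 eV

Second transition (2 → 1):
ΔE₂ = |E_1 - E_2|
ΔE₂ = |-13.605700000000 - (-3.401425000000)| = 10.204275000 eV

Total energy released:
E_total = ΔE₁ + ΔE₂ = 3.123757653 + 10.204275000 = 13.328033 eV

Note: This equals the direct transition 7 → 1: 13.328033 eV ✓
Energy is conserved regardless of the path taken.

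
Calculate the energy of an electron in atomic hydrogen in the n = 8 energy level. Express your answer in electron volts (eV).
-0.21 eV

The energy levels of a hydrogen-like atom are given by:
E_n = -13.6057 eV / n²

For n = 8:
E_8 = -13.6057 eV / 8²
E_8 = -13.6057 eV / 64
E_8 = -0.21 eV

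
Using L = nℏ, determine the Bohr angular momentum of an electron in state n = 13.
1.37094e-33 J·s (or 13ℏ)

In the Bohr model, angular momentum is quantized:
L = nℏ

where ℏ = h/(2π) = 1.0545718e-34 J·s

For n = 13:
L = 13 × 1.0545718e-34 J·s
L = 1.37094e-33 J·s

This can also be written as L = 13ℏ.
The angular momentum is an integer multiple of the reduced Planck constant.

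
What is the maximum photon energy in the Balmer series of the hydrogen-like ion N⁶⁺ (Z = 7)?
166.670 eV

The series limit corresponds to the transition from n = ∞ to n = 2.
This is the highest energy (shortest wavelength) transition in the Balmer series.

E_∞ = 0 eV
E_2 = -13.6057 × 7² / 2² = -166.670 eV

Energy at series limit:
ΔE = E_∞ - E_2 = 0 - (-166.670) = 166.670 eV

This energy equals the ionization energy from the n = 2 state of N⁶⁺.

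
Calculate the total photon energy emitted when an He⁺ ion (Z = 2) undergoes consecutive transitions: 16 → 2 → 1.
54.21021 eV

The energy levels of He⁺ are E_n = -13.6057 × 2² / n² eV.

First transition (16 → 2):
ΔE₁ = |E_2 - E_16|
ΔE₁ = |-13.60570000000 - (-0.21258906250)| = 13.39311094 eV

Second transition (2 → 1):
ΔE₂ = |E_1 - E_2|
ΔE₂ = |-54.42280000000 - (-13.60570000000)| = 40.81710000 eV

Total energy released:
E_total = ΔE₁ + ΔE₂ = 13.39311094 + 40.81710000 = 54.21021 eV

Note: This equals the direct transition 16 → 1: 54.21021 eV ✓
Energy is conserved regardless of the path taken.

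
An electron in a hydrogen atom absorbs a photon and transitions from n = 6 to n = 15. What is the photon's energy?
0.317466 eV

The energy levels of a hydrogen-like atom are E_n = -13.6057 eV / n².

Energy at n = 6: E_6 = -13.6057 / 6² = -0.377936111 eV
Energy at n = 15: E_15 = -13.6057 / 15² = -0.060469778 eV

The excitation energy is the difference:
ΔE = E_15 - E_6
ΔE = -0.060469778 - (-0.377936111)
ΔE = 0.317466 eV

Since this is positive, energy must be absorbed (photon absorption).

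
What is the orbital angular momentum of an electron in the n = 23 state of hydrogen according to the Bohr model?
2.42552e-33 J·s (or 23ℏ)

In the Bohr model, angular momentum is quantized:
L = nℏ

where ℏ = h/(2π) = 1.0545718e-34 J·s

For n = 23:
L = 23 × 1.0545718e-34 J·s
L = 2.42552e-33 J·s

This can also be written as L = 23ℏ.
The angular momentum is an integer multiple of the reduced Planck constant.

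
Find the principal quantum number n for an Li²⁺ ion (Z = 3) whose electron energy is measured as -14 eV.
n = 3

The exact energy levels follow E_n = -13.6057 Z² / n² eV with Z = 3.

The measured value (-14 eV) is reported to only 2 significant figures, so we must test candidate n values and see which one matches to that precision.

Candidate energies:
  n = 1:  E = -13.6057 × 3² / 1² = -122.45130 eV
  n = 2:  E = -13.6057 × 3² / 2² = -30.61283 eV
  n = 3:  E = -13.6057 × 3² / 3² = -13.60570 eV  ← matches
  n = 4:  E = -13.6057 × 3² / 4² = -7.65321 eV
  n = 5:  E = -13.6057 × 3² / 5² = -4.89805 eV

Checking against the measurement of -14 eV (2 sig figs), only n = 3 agrees:
E_3 = -13.60570 eV, which rounds to -14 eV ✓

Therefore n = 3.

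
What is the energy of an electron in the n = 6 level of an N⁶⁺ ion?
-18.519 eV

For hydrogen-like ions, the energy levels scale with Z²:
E_n = -13.6057 Z² / n² eV

For N⁶⁺ (Z = 7) at n = 6:
E_6 = -13.6057 × 7² / 6²
E_6 = -13.6057 × 49 / 36
E_6 = -666.6793 / 36
E_6 = -18.519 eV

The energy is 49 times more negative than hydrogen at the same n due to the stronger nuclear charge.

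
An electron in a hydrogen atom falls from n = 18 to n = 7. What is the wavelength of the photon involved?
5260.8164 nm

First, find the transition energy using E_n = -13.6057 / n² eV:
E_18 = -13.6057 / 18² = -0.0419929012 eV
E_7 = -13.6057 / 7² = -0.2776673469 eV

Photon energy: |ΔE| = |E_7 - E_18| = 0.2356744457 eV

Convert to wavelength using E = hc/λ with hc = 1239.84 eV·nm:
λ = hc/E = 1239.84 eV·nm / 0.2356744457 eV
λ = 5260.8164 nm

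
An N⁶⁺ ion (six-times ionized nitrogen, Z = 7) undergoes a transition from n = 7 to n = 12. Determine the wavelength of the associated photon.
138.13 nm

First, find the transition energy using E_n = -13.6057 Z² / n² eV:
E_7 = -13.6057 × 7² / 7² = -13.605700 eV
E_12 = -13.6057 × 7² / 12² = -4.629717 eV

Photon energy: |ΔE| = |E_12 - E_7| = 8.975983 eV

Convert to wavelength using E = hc/λ with hc = 1239.84 eV·nm:
λ = hc/E = 1239.84 eV·nm / 8.975983 eV
λ = 138.13 nm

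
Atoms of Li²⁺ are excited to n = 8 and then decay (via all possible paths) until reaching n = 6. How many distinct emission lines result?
3

The electron can occupy levels n = 6, 7, ..., 8 during de-excitation — that is m = 8 - 6 + 1 = 3 distinct levels.

The number of distinct spectral lines equals the number of ways to choose 2 of these m levels (each pair gives one possible emission transition):

Number of lines = m(m-1)/2 = 3×2/2 = 3

These correspond to all possible transitions between the 3 levels:
8 → 7, 8 → 6, 7 → 6

Each transition produces a photon with a unique energy (and thus wavelength). This count does not depend on Z.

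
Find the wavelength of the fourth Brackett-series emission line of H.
1944.03 nm

The lines of a series are numbered from the longest wavelength (smallest ΔE) outward; the fourth line is the transition from n = n_f + 4 to n_f.
The Brackett series has all transitions ending at n_f = 4.

For H, the fourth line (δ-line) is the jump from n = 8 to n = 4:
E_8 = -13.6057 / 8² = -0.21258906 eV
E_4 = -13.6057 / 4² = -0.85035625 eV
ΔE = E_8 - E_4 = 0.63776719 eV

λ = hc/E = 1239.84 eV·nm / 0.63776719 eV
λ = 1944.03 nm

This is the δ-line of the Brackett series in H.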